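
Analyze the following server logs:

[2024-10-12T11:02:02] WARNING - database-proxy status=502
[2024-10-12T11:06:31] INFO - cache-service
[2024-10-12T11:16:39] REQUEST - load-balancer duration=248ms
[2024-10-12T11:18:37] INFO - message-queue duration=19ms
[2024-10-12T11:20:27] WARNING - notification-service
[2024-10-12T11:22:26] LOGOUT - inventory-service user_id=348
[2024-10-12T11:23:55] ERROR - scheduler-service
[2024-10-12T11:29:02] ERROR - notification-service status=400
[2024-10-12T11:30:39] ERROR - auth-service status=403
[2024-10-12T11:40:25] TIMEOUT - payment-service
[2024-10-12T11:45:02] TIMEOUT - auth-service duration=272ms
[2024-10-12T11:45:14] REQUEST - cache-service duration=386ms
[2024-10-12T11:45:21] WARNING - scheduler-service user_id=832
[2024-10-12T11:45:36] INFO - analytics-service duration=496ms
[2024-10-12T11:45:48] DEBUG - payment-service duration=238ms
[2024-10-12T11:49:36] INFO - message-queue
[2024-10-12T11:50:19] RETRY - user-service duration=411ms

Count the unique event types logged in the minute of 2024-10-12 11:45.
5

To count unique event types:

1. Filter events in the minute starting at 2024-10-12 11:45
2. Extract event types from matching entries
3. Count unique types: 5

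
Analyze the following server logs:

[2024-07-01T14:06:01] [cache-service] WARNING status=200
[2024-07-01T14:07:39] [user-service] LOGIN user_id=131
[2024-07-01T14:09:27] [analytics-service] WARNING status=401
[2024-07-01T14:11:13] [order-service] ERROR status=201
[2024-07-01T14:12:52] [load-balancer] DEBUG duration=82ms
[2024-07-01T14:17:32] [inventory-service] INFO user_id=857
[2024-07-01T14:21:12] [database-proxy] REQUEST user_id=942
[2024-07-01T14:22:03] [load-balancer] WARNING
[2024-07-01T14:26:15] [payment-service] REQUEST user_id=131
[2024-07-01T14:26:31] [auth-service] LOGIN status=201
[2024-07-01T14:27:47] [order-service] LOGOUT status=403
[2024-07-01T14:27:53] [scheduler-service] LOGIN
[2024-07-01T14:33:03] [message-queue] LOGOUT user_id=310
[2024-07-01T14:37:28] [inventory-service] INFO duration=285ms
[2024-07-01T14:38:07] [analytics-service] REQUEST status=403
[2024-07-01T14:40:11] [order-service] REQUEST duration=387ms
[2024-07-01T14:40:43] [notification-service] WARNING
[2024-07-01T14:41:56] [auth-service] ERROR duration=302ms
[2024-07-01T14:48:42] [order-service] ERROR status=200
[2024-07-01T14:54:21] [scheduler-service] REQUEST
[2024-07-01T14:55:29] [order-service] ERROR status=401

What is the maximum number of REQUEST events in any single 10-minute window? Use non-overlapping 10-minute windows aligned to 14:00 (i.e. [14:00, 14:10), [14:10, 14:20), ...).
2

To find the burst window:

1. Divide the log period into non-overlapping 10-minute windows starting at 14:00
2. Count REQUEST events in each window
3. Find the window with maximum count
4. Maximum events in a window: 2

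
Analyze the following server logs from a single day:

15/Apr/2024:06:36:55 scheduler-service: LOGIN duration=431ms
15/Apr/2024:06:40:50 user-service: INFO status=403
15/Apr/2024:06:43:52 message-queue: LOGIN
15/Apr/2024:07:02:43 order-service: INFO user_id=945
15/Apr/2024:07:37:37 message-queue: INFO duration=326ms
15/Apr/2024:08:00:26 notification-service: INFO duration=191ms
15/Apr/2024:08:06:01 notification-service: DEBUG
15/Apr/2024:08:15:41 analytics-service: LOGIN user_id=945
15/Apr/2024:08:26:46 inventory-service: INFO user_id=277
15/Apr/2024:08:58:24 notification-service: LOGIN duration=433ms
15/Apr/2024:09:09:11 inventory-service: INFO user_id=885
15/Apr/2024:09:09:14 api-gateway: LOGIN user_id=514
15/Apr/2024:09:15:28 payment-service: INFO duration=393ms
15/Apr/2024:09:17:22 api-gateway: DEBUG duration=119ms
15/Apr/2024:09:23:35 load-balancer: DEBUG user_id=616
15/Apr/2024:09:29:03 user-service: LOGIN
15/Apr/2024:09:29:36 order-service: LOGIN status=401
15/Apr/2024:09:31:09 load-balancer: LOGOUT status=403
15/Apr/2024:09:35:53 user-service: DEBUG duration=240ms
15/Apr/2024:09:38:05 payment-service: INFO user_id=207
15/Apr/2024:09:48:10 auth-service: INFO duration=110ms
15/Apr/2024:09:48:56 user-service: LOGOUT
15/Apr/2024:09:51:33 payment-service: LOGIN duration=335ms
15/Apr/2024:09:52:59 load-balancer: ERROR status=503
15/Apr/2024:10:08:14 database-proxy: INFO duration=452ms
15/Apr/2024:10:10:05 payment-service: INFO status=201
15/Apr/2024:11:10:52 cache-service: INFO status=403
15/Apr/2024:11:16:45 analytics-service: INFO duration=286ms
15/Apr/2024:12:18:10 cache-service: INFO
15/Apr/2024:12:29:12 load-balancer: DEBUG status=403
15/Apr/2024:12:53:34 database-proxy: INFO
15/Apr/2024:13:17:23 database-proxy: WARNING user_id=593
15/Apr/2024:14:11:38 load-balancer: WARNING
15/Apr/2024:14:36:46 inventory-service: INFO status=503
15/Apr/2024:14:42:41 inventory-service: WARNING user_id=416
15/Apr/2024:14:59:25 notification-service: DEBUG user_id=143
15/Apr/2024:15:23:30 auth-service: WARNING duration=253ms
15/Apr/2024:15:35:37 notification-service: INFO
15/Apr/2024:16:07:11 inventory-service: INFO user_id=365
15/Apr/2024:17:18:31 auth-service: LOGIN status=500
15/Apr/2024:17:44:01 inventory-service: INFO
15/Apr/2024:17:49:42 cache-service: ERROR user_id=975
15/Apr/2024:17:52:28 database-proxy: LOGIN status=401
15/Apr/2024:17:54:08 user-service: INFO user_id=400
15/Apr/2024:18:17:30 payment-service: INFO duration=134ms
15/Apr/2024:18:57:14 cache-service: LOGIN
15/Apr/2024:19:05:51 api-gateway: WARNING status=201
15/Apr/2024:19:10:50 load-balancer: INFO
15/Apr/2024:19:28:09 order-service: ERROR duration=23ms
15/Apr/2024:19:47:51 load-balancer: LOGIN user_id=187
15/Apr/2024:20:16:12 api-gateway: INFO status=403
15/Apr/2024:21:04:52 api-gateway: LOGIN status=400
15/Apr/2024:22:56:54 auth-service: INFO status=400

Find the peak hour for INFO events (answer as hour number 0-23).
9

To find the peak hour:

1. Group all INFO events by hour
2. Count events in each hour
3. Find hour with maximum count
4. Peak hour: 9 (with 4 events)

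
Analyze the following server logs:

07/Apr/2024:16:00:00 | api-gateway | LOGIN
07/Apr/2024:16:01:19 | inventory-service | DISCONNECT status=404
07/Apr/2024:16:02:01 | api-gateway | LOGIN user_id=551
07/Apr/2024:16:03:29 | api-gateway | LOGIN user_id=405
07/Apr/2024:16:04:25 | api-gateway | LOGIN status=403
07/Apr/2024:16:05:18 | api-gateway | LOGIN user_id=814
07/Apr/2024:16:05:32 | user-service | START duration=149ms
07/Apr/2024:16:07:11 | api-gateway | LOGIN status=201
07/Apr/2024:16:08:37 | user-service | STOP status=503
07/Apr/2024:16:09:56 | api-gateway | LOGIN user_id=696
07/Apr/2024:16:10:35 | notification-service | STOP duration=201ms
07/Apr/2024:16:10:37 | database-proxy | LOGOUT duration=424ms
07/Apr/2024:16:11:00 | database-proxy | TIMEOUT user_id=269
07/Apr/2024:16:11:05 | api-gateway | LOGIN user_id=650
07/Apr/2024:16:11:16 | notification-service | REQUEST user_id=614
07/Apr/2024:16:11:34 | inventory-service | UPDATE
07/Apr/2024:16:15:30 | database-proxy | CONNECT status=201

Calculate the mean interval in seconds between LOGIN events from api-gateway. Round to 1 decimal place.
95.0

To calculate average interval:

1. Find all LOGIN events for api-gateway in order
2. Calculate time gaps between consecutive events
3. Compute mean of gaps: 665 / 7 = 95.0 seconds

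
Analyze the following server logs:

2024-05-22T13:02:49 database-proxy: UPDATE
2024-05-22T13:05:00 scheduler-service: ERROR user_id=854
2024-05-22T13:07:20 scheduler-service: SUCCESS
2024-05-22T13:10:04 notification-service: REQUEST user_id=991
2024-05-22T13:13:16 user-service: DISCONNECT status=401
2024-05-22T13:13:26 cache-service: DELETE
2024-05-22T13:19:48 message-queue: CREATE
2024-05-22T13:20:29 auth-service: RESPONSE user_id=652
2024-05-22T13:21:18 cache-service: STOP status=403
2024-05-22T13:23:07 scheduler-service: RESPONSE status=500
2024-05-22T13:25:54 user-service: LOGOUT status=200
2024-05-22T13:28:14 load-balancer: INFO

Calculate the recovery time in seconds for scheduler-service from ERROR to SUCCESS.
140

To calculate recovery time:

1. Find ERROR event for scheduler-service: 2024-05-22T13:05:00
2. Find next SUCCESS event for scheduler-service: 2024-05-22T13:07:20
3. Recovery time: 2024-05-22T13:07:20 - 2024-05-22T13:05:00 = 140 seconds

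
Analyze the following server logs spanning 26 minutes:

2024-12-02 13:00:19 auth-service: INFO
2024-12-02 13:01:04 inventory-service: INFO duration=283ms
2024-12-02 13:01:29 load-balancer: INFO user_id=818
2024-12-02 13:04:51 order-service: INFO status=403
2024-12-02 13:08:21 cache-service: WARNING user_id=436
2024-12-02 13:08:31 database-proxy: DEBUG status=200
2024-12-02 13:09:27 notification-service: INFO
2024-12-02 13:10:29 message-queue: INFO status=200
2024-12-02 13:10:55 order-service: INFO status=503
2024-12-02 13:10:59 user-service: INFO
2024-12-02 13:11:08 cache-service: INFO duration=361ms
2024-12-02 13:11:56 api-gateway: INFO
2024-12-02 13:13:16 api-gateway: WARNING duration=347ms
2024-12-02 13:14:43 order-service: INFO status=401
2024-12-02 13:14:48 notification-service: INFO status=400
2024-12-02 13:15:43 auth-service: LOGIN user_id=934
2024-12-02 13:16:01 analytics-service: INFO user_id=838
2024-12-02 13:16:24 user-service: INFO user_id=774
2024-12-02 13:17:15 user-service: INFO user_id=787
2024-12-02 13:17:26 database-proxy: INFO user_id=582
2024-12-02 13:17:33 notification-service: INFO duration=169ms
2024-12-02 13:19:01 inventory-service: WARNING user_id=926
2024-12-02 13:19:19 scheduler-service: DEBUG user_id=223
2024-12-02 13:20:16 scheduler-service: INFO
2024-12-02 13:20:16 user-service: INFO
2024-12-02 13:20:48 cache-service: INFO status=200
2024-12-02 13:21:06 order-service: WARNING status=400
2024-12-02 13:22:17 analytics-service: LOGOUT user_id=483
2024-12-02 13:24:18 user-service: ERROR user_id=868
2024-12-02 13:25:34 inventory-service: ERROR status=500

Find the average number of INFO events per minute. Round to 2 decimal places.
0.77

To calculate the rate:

1. Count total INFO events: 20
2. Total time period: 26 minutes
3. Rate = 20 / 26 = 0.77 events per minute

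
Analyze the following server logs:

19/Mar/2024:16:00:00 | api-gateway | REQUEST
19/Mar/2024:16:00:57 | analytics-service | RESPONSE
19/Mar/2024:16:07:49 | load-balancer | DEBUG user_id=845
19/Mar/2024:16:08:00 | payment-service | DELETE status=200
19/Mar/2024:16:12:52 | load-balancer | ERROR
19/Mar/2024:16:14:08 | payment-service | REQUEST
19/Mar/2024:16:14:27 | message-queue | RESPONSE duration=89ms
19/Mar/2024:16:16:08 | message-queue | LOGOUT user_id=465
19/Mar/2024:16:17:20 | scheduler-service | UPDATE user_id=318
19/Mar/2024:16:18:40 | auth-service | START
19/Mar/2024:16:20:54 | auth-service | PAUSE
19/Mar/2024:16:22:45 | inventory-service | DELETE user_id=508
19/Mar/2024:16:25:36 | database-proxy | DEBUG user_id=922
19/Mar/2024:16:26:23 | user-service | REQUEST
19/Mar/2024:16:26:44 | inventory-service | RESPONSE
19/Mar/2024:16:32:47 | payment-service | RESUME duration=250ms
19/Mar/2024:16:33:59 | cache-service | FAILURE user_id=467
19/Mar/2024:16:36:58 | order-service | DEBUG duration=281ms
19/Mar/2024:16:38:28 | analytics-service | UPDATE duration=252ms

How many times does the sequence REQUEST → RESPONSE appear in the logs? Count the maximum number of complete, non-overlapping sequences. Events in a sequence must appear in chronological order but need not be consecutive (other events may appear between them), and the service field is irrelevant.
3

To count sequences:

1. Look for pattern: REQUEST → RESPONSE
2. Greedily scan the log in chronological order, matching each sequence element in turn (ignoring service)
3. Each time the full pattern completes, increment the count and restart matching from the next event
4. Complete non-overlapping sequences found: 3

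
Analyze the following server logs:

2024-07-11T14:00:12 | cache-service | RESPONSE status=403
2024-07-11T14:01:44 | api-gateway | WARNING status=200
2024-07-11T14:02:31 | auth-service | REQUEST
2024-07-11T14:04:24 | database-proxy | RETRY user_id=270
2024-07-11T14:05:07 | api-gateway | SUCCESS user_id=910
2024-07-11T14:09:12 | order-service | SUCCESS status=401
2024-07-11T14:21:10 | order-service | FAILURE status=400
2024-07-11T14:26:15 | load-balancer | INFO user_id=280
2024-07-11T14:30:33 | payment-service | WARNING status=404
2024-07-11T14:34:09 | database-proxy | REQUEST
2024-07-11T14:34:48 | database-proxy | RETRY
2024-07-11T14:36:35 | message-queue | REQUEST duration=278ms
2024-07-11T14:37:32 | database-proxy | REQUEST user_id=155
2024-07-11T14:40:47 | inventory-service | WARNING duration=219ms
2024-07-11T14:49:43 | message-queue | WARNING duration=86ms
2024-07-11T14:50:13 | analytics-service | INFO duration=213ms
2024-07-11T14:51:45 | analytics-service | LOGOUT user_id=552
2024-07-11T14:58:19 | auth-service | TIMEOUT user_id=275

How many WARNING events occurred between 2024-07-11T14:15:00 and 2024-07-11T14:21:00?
0

To count events in the time window:

1. Window boundaries: 2024-07-11T14:15:00 to 2024-07-11T14:21:00
2. Filter for WARNING events within this window
3. Count matching events: 0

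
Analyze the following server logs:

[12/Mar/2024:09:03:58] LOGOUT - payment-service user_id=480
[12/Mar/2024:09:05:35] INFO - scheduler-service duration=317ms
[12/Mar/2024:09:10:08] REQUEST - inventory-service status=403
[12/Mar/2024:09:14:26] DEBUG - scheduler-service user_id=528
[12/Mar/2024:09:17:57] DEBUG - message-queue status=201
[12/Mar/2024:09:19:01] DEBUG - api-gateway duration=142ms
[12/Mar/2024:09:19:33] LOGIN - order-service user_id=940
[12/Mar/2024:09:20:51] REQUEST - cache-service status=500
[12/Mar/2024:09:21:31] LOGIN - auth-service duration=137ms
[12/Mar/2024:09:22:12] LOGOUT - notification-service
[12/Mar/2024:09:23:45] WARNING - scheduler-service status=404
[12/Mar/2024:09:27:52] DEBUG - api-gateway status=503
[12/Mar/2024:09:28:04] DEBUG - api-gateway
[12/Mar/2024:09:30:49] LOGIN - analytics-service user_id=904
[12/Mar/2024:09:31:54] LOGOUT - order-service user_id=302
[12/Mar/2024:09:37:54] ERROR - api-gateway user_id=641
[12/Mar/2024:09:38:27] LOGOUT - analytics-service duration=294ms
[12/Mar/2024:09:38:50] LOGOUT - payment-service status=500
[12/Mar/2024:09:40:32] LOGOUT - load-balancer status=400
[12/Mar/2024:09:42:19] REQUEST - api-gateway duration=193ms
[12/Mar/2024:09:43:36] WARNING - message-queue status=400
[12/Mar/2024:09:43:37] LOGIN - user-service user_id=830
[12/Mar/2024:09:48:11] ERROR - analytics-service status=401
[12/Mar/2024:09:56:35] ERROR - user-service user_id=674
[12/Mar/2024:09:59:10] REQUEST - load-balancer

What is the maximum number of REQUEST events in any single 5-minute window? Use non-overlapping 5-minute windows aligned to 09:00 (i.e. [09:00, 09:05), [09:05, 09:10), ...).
1

To find the burst window:

1. Divide the log period into non-overlapping 5-minute windows starting at 09:00
2. Count REQUEST events in each window
3. Find the window with maximum count
4. Maximum events in a window: 1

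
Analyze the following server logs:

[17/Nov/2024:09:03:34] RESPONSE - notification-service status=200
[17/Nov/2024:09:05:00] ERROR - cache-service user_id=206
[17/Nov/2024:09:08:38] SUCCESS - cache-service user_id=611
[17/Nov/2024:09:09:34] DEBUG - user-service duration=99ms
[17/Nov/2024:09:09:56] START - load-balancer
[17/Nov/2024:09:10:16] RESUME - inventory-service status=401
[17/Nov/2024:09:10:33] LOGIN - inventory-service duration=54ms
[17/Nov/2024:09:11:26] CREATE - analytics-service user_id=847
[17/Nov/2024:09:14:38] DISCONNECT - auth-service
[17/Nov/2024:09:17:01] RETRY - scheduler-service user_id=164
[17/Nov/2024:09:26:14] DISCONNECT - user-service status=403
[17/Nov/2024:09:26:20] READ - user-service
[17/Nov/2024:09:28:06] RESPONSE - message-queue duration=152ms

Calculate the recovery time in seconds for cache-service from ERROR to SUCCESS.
218

To calculate recovery time:

1. Find ERROR event for cache-service: 17/Nov/2024:09:05:00
2. Find next SUCCESS event for cache-service: 17/Nov/2024:09:08:38
3. Recovery time: 17/Nov/2024:09:08:38 - 17/Nov/2024:09:05:00 = 218 seconds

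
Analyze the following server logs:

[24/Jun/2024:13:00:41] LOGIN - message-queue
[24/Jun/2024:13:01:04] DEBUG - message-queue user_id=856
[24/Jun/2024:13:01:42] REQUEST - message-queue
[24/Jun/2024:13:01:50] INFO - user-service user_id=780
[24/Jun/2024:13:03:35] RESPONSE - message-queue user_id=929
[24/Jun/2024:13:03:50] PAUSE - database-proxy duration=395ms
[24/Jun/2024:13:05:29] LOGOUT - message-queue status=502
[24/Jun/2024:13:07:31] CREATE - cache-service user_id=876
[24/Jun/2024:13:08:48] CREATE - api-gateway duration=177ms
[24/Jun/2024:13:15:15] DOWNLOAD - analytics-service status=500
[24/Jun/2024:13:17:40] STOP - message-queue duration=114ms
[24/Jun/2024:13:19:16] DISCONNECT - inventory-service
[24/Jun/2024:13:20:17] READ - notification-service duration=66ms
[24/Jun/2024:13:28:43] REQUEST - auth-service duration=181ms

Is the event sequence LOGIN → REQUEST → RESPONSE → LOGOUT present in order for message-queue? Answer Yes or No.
Yes

To verify sequence order:

1. Find all events in sequence LOGIN → REQUEST → RESPONSE → LOGOUT for message-queue
2. Extract their timestamps
3. Check if timestamps are in ascending order
4. Result: Yes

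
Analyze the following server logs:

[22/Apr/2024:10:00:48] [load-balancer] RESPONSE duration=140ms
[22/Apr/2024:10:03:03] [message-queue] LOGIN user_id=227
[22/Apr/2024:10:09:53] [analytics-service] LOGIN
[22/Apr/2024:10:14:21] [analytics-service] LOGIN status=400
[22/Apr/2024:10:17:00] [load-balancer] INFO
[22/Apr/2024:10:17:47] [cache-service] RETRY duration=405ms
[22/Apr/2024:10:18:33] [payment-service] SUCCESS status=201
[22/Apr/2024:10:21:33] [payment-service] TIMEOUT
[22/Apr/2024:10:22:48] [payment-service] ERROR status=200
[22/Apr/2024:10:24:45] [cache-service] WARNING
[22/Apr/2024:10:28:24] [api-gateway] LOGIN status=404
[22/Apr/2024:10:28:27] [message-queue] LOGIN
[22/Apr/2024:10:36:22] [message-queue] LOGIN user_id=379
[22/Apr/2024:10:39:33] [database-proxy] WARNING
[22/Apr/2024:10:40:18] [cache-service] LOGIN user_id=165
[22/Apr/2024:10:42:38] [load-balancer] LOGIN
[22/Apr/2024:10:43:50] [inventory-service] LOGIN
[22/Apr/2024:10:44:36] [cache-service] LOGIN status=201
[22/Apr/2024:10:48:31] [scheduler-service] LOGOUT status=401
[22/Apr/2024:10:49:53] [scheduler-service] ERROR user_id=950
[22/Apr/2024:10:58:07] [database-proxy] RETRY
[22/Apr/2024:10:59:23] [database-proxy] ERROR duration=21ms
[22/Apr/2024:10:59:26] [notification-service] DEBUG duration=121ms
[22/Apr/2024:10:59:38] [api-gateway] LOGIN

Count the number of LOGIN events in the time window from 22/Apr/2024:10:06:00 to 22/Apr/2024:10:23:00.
2

To count events in the time window:

1. Window boundaries: 22/Apr/2024:10:06:00 to 22/Apr/2024:10:23:00
2. Filter for LOGIN events within this window
3. Count matching events: 2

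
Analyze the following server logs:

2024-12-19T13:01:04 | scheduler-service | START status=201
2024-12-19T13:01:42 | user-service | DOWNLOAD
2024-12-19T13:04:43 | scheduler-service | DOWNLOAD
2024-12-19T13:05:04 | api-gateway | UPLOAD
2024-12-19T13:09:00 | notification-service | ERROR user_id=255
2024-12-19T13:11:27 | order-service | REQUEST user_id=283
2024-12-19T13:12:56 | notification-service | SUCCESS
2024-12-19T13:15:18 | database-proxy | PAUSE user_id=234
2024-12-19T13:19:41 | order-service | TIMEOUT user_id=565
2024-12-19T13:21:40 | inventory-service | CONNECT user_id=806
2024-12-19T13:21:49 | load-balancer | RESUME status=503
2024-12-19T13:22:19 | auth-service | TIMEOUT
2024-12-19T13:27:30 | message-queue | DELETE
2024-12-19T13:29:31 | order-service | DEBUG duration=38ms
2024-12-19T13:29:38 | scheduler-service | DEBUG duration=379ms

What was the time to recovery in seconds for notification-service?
236

To calculate recovery time:

1. Find ERROR event for notification-service: 2024-12-19T13:09:00
2. Find next SUCCESS event for notification-service: 2024-12-19T13:12:56
3. Recovery time: 2024-12-19T13:12:56 - 2024-12-19T13:09:00 = 236 seconds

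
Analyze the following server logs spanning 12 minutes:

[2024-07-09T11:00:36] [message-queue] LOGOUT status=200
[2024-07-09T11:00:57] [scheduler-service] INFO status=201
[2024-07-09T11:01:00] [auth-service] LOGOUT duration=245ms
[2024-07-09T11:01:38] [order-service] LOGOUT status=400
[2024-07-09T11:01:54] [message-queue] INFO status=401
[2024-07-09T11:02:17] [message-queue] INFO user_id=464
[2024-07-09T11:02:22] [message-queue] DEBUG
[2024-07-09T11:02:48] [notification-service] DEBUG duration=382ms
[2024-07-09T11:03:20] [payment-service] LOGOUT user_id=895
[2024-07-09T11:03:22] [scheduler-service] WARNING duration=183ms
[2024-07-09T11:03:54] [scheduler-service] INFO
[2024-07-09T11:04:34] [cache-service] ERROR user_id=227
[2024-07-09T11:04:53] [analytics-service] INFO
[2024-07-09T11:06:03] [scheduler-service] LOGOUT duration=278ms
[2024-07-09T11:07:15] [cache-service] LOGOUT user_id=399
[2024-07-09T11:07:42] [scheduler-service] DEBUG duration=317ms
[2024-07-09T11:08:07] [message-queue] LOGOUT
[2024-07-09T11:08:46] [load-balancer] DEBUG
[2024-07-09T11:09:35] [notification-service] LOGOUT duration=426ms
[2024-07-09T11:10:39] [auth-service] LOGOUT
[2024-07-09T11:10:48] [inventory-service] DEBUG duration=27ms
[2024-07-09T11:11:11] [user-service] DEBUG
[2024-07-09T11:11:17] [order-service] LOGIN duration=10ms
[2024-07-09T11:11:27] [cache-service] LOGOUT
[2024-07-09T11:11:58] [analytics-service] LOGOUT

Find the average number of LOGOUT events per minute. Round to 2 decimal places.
0.92

To calculate the rate:

1. Count total LOGOUT events: 11
2. Total time period: 12 minutes
3. Rate = 11 / 12 = 0.92 events per minute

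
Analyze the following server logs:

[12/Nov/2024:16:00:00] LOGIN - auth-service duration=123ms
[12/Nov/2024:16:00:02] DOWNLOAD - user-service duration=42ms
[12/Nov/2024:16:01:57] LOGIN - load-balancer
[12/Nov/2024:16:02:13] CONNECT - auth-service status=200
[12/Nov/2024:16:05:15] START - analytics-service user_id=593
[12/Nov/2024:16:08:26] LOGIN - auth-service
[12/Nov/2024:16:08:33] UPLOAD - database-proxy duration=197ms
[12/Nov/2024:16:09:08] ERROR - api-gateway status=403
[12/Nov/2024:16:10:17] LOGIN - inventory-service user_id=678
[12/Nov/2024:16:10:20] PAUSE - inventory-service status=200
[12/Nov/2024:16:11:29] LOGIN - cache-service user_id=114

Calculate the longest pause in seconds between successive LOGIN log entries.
389

To find the longest gap:

1. Extract all LOGIN events in chronological order
2. Calculate time differences between consecutive events
3. Find the maximum difference
4. Longest gap: 389 seconds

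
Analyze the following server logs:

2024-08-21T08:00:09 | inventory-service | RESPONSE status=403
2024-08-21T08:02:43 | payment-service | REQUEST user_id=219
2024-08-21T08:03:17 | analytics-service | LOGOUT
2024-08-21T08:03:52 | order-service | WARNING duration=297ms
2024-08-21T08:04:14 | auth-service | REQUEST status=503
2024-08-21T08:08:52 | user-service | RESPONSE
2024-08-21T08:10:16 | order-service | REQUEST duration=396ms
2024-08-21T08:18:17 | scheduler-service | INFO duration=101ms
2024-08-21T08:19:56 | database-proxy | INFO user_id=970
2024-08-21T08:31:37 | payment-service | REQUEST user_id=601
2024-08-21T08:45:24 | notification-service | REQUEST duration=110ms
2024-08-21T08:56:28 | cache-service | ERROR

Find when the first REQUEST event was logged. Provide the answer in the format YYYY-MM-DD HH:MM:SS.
2024-08-21 08:02:43

To find the first event:

1. Filter for all REQUEST events
2. Sort by timestamp
3. Select the first one
4. Timestamp: 2024-08-21 08:02:43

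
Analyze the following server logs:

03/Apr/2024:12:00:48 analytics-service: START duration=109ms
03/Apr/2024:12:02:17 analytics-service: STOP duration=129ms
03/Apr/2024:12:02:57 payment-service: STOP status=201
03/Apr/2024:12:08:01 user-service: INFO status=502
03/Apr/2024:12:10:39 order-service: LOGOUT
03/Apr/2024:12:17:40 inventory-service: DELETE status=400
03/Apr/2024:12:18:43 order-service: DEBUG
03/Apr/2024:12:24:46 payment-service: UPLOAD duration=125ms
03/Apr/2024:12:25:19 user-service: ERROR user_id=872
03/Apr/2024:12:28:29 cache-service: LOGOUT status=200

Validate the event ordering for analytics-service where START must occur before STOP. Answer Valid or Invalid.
Valid

To validate ordering:

1. Required order: START → STOP
2. Rule: START must occur before STOP
3. Check actual order of events for analytics-service
4. Result: Valid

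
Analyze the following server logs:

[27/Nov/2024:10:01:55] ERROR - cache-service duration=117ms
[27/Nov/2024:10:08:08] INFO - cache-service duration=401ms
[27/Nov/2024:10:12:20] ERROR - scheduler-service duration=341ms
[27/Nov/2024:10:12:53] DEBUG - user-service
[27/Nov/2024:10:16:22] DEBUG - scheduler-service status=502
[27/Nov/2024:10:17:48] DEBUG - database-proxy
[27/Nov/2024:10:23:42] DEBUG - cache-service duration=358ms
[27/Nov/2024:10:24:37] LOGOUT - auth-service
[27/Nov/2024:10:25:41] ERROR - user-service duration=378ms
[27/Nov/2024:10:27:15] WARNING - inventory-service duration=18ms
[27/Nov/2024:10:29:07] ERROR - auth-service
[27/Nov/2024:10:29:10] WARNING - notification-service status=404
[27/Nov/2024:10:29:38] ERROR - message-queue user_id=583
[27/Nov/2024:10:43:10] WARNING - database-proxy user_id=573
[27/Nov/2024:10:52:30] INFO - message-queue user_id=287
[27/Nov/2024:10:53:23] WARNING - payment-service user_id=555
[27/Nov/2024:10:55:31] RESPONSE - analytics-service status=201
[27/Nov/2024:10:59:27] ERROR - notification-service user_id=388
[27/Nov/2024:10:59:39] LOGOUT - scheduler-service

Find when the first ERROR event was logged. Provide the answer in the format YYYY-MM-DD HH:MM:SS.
2024-11-27 10:01:55

To find the first event:

1. Filter for all ERROR events
2. Sort by timestamp
3. Select the first one
4. Timestamp: 2024-11-27 10:01:55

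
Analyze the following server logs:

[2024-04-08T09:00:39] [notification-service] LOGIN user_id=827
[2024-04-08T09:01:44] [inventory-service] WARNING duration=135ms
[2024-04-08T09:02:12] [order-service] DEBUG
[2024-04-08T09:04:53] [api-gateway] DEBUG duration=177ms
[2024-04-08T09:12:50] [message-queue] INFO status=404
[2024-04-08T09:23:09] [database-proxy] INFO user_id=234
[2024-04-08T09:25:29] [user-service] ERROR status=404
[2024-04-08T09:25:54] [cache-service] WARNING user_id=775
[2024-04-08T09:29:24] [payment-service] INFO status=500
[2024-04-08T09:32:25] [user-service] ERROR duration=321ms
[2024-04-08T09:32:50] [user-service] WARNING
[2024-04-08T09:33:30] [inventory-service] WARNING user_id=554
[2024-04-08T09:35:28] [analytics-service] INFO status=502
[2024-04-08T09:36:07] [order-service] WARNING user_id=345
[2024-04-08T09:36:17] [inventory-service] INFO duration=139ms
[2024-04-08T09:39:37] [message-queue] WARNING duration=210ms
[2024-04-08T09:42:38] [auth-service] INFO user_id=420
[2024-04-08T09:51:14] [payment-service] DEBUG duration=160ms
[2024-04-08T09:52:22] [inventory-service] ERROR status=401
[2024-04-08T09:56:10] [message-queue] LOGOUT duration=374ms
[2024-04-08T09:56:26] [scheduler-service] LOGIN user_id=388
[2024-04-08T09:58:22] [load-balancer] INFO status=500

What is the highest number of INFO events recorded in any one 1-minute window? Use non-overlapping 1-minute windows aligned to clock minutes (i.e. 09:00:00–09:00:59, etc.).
1

To find the burst window:

1. Divide the log period into non-overlapping 1-minute windows starting at 09:00
2. Count INFO events in each window
3. Find the window with maximum count
4. Maximum events in a window: 1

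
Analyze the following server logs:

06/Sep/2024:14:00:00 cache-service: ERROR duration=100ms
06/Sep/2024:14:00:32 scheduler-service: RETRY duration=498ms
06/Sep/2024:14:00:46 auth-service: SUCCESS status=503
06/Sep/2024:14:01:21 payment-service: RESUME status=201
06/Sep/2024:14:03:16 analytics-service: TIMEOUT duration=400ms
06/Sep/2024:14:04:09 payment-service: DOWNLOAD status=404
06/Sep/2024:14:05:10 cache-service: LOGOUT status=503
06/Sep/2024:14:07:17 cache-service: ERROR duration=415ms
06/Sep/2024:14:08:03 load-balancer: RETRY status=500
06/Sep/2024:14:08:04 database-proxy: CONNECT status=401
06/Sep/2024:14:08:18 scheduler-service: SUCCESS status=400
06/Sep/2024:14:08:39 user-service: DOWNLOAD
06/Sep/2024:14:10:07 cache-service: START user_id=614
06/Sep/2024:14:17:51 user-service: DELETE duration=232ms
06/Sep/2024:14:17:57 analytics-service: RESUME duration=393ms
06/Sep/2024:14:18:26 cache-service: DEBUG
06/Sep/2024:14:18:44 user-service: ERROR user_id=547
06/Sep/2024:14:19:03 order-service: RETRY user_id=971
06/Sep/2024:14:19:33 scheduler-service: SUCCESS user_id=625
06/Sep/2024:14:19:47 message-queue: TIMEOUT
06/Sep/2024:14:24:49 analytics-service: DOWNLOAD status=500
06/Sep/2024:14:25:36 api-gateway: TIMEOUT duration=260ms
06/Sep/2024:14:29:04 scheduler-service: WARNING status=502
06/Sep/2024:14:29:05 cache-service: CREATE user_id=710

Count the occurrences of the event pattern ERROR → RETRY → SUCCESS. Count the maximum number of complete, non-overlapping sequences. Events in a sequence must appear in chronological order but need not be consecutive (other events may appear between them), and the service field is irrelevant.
3

To count sequences:

1. Look for pattern: ERROR → RETRY → SUCCESS
2. Greedily scan the log in chronological order, matching each sequence element in turn (ignoring service)
3. Each time the full pattern completes, increment the count and restart matching from the next event
4. Complete non-overlapping sequences found: 3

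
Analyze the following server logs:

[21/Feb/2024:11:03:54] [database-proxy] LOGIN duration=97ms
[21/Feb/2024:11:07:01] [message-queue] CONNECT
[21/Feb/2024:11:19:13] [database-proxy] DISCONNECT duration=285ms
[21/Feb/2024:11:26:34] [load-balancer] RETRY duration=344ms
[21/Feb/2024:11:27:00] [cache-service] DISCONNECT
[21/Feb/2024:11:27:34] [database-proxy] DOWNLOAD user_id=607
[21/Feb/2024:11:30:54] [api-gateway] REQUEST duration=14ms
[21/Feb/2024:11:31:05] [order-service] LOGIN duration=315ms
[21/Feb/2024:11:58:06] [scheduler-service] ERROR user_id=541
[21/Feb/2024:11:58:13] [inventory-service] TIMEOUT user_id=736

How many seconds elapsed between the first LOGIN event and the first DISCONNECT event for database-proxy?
919

To find the time between events:

1. Locate the first LOGIN event for database-proxy: 21/Feb/2024:11:03:54
2. Locate the first DISCONNECT event for database-proxy: 21/Feb/2024:11:19:13
3. Calculate the difference: 21/Feb/2024:11:19:13 - 21/Feb/2024:11:03:54 = 919 seconds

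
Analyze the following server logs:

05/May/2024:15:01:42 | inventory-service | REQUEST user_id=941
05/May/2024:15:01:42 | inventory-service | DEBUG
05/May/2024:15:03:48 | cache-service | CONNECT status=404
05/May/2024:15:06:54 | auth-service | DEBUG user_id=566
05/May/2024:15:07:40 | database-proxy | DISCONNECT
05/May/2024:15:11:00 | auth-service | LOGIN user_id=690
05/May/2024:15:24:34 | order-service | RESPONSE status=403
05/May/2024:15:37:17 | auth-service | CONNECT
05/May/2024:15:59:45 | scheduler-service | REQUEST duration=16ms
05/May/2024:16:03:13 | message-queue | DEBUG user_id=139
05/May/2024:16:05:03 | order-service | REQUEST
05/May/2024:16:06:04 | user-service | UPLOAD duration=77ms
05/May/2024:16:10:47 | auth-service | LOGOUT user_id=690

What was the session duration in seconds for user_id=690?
3587

To calculate session duration:

1. Find LOGIN event for user_id=690: 05/May/2024:15:11:00
2. Find LOGOUT event for user_id=690: 05/May/2024:16:10:47
3. Session duration: 05/May/2024:16:10:47 - 05/May/2024:15:11:00 = 3587 seconds (59 minutes)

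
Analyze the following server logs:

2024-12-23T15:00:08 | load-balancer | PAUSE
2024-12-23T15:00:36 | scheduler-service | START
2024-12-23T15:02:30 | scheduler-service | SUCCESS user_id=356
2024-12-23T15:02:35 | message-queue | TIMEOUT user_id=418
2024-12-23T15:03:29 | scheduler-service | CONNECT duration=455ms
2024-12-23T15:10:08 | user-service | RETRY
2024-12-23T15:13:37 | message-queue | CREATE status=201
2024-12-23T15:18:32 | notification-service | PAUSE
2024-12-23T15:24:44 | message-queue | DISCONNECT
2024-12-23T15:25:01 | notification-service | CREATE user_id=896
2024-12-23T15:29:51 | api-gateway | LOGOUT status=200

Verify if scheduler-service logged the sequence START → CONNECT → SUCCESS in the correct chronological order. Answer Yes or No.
No

To verify sequence order:

1. Find all events in sequence START → CONNECT → SUCCESS for scheduler-service
2. Extract their timestamps
3. Check if timestamps are in ascending order
4. Result: No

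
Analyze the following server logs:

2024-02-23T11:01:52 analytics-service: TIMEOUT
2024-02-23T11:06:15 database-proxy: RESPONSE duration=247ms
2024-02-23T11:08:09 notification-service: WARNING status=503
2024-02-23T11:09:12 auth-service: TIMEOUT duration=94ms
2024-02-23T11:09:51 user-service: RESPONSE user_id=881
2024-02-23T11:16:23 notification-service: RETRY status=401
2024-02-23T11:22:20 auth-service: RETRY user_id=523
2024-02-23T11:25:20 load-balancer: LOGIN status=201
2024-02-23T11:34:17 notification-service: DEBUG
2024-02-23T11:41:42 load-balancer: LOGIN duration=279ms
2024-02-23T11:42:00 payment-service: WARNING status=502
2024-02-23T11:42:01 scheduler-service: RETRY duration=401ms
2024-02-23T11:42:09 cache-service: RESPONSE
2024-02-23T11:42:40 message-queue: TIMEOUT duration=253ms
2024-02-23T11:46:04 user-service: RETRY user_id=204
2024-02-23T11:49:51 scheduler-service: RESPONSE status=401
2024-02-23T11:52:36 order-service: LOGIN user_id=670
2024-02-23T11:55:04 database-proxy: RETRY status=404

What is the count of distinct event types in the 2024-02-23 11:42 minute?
4

To count unique event types:

1. Filter events in the minute starting at 2024-02-23 11:42
2. Extract event types from matching entries
3. Count unique types: 4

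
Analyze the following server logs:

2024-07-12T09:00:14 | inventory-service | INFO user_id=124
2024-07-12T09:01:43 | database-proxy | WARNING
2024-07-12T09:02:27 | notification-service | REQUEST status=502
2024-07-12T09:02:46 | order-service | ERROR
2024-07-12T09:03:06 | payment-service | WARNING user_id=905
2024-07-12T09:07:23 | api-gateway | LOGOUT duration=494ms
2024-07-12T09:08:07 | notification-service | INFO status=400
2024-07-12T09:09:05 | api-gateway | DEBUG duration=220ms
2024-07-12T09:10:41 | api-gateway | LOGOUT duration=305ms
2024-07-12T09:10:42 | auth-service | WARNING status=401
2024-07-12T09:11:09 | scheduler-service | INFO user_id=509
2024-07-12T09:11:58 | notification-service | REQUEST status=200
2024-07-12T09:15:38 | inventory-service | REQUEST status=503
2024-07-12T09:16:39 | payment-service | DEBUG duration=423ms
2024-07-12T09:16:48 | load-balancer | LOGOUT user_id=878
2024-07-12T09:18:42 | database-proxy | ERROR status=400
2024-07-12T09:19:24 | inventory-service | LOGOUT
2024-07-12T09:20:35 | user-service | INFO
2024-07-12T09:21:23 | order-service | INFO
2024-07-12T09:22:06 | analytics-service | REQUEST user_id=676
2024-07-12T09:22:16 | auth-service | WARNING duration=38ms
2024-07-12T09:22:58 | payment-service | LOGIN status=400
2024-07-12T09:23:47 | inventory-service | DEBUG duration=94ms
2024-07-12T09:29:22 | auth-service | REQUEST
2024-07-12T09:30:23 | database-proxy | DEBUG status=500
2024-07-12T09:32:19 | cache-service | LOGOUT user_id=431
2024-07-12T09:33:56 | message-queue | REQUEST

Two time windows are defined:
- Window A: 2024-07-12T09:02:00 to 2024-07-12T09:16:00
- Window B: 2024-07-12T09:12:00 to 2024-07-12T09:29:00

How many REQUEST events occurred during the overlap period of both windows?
1

To find overlap events:

1. Window A: 2024-07-12T09:02:00 to 2024-07-12T09:16:00
2. Window B: 2024-07-12T09:12:00 to 2024-07-12T09:29:00
3. Overlap period: 2024-07-12T09:12:00 to 2024-07-12T09:16:00
4. Count REQUEST events in overlap: 1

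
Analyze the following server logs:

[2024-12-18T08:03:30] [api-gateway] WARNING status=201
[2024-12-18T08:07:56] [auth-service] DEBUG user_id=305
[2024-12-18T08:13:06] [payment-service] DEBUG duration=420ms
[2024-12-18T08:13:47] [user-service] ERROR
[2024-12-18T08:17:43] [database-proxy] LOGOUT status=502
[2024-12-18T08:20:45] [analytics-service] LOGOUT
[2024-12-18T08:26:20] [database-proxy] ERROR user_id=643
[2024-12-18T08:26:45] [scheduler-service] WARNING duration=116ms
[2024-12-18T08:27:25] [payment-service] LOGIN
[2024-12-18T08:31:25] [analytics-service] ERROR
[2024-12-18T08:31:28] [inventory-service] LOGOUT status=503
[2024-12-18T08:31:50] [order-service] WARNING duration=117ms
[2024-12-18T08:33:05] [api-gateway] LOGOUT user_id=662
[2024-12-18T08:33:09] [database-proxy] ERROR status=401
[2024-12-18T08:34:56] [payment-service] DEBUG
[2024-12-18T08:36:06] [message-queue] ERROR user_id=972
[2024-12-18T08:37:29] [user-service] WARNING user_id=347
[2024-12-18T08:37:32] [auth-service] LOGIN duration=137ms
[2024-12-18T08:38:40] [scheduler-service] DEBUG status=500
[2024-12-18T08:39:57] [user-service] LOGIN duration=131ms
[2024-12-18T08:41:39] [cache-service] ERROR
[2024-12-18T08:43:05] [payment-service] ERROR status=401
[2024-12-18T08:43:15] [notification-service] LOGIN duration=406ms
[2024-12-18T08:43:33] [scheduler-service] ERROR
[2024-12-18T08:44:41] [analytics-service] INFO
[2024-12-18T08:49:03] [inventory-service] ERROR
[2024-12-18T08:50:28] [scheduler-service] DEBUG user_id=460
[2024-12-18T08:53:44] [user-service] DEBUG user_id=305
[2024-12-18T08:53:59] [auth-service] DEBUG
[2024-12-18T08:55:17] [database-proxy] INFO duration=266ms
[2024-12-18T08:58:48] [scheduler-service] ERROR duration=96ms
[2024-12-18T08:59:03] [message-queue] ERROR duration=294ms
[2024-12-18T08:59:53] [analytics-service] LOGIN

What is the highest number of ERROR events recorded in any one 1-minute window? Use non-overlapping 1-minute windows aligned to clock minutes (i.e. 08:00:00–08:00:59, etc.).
2

To find the burst window:

1. Divide the log period into non-overlapping 1-minute windows starting at 08:00
2. Count ERROR events in each window
3. Find the window with maximum count
4. Maximum events in a window: 2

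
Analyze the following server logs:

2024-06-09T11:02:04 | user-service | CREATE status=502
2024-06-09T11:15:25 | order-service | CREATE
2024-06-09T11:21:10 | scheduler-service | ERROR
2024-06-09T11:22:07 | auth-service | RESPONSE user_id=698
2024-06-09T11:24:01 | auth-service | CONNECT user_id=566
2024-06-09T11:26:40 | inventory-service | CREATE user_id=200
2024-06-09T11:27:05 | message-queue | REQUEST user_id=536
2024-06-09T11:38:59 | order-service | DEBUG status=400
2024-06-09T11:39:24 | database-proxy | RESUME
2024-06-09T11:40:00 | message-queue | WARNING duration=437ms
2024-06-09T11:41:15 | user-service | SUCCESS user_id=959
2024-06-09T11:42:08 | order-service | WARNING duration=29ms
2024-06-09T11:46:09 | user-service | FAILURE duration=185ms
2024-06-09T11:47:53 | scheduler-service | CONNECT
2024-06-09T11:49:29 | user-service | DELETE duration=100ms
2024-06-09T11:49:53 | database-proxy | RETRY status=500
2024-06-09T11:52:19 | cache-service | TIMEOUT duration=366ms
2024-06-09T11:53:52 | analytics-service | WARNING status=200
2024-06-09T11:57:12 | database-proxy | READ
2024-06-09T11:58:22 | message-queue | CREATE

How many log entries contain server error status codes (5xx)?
2

To find matching entries:

1. Pattern to match: server error status codes (5xx)
2. Scan each log entry for the pattern
3. Count matches: 2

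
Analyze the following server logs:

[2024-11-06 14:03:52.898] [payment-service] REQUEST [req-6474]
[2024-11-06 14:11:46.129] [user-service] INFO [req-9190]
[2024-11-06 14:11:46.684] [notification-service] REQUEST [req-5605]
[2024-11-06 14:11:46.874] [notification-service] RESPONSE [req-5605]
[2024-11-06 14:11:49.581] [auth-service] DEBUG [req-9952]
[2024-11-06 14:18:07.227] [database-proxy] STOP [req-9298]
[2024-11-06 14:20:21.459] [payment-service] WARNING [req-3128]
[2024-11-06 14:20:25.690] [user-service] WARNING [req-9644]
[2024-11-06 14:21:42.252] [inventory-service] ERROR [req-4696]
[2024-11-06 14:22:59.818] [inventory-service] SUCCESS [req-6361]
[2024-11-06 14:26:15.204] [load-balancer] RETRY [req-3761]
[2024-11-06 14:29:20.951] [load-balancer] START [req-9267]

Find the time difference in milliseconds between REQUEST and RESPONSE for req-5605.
190

To calculate latency:

1. Find REQUEST with id req-5605: 2024-11-06 14:11:46.684
2. Find RESPONSE with id req-5605: 2024-11-06 14:11:46.874
3. Latency: 2024-11-06 14:11:46.874 - 2024-11-06 14:11:46.684 = 190ms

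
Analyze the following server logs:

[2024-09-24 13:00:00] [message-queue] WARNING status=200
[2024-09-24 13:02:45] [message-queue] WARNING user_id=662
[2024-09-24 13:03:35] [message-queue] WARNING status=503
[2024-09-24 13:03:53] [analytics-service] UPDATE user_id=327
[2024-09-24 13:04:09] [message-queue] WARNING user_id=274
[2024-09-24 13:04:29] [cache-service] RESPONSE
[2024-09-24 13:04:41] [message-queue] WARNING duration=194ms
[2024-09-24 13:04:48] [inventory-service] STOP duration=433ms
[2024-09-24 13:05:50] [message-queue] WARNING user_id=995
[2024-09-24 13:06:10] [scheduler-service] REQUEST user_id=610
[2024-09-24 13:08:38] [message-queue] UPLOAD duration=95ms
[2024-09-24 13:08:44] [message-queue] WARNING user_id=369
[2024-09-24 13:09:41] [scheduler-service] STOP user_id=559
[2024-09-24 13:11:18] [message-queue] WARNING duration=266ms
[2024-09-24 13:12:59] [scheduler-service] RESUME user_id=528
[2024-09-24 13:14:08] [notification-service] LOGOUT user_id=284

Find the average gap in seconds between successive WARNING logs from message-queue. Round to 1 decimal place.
96.9

To calculate average interval:

1. Find all WARNING events for message-queue in order
2. Calculate time gaps between consecutive events
3. Compute mean of gaps: 678 / 7 = 96.9 seconds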